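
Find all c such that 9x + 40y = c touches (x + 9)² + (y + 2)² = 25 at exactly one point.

c = −366 or c = 44

For a tangent, require d(centre, line) = r = 5.
|9·(−9) + 40·(−2) − c| / √1681 = 5
|c − (−161)| = 5·41, so c = 44 or c = −366.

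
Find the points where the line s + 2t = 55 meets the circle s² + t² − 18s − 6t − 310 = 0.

(9, 23) and (25, 15)

From the line, t = (55 − s)/2. Substituting:
5s² − 170s + 1125 = 0  ⟹  s² − 34s + 225 = 0
s = 25 or s = 9, giving (25, 15) and (9, 23).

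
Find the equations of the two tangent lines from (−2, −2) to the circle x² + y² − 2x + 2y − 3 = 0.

Write the tangent as mx − y + (−2 − m·(−2)) = 0 and set its distance from the centre to √5:
[m·(3) − (1)]² = 5(m² + 1)
2m² − 3m − 2 = 0, so m = −1/2 or m = 2.
With m = −1/2: x + 2y = −6. With m = 2: 2x − y = −2.

x + 2y = −6 and 2x − y = −2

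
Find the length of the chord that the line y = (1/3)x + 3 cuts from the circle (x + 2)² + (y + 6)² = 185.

Centre (−2, −6), r² = 185. Perpendicular distance d from centre to line = |25| / √10 = 25/√10.
Chord = 2√(r² − d²) = 2·√(245/2) = 7√10.

7√10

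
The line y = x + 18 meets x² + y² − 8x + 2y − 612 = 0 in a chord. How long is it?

27√2

The distance from (4, −1) to the line is 23/√2, and r² = 629.
Chord = 2√(r² − d²) = 2·√(729/2) = 27√2.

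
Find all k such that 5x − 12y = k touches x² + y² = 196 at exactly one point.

k = −182 or k = 182

Tangency holds when the distance from the centre (0, 0) to the line equals the radius 14:
|5·0 − 12·0 − k| / √169 = 14
|k| = 14·13, so k = 182 or k = −182.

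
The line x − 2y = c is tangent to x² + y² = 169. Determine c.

The line touches the circle iff its distance from (0, 0) is 13:
|1·0 − 2·0 − c| / √5 = 13
|c| = 13√5.

c = ±13√5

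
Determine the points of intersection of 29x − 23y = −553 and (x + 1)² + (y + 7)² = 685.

From the line, y = (553 + 29x)/23. Substituting:
1370x² + 42470x + 147960 = 0  ⟹  x² + 31x + 108 = 0
x = −4 or x = −27, giving (−4, 19) and (−27, −10).

(−27, −10) and (−4, 19)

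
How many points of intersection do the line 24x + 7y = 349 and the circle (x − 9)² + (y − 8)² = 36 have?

2

Substituting the line into the circle gives 625x² − 14946x + 88054 = 0.
Discriminant = (−14946)² − 4·625·(88054) = 3247916 > 0.
Two real roots: the line is a secant.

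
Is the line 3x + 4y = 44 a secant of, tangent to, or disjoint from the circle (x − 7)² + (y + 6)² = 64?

Substituting the line into the circle gives 25x² − 632x + 4384 = 0.
Δ = 399424 − 438400 = −38976.
No real roots: the line does not meet the circle.

disjoint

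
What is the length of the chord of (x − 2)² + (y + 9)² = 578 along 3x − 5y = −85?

2√34

The distance from (2, −9) to the line is 136/√34, and r² = 578.
Chord = 2√(r² − d²) = 2·√(34) = 2√34.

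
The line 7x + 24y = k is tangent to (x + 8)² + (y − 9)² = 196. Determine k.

The line touches the circle iff its distance from (−8, 9) is 14:
|7·(−8) + 24·9 − k| / √625 = 14
|k − (160)| = 14·25, so k = 510 or k = −190.

k = −190 or k = 510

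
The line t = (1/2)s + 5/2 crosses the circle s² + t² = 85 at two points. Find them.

(−9, −2) and (7, 6)

From the line, t = (5 + s)/2. Substituting:
5s² + 10s − 315 = 0  ⟹  s² + 2s − 63 = 0
s = 7 or s = −9, giving (7, 6) and (−9, −2).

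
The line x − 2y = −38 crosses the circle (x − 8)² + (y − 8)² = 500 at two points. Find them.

(−14, 12) and (18, 28)

Express y = (38 + x)/2 and substitute into the circle:
5x² − 20x − 1260 = 0  ⟹  x² − 4x − 252 = 0
x = 18 or x = −14, giving (18, 28) and (−14, 12).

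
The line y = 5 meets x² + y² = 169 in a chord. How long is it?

Substitute y = 5:
x² − 144 = 0
x = 12 or x = −12, giving (12, 5) and (−12, 5).
Chord length = distance between (12, 5) and (−12, 5) = √576 = 24.

24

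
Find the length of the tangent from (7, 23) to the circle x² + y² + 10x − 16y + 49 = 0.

√329

Centre (−5, 8), r² = 40. |PO|² = (12)² + (15)² = 369.
By the tangent–radius right angle, tangent length = √(|PO|² − r²) = √329.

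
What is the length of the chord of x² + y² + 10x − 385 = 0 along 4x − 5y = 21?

6√41

Centre (−5, 0), r² = 410. Perpendicular distance d from centre to line = |−41| / √41 = 41/√41.
Half the chord is √(r² − d²) = √(369), so the full chord is 6√41.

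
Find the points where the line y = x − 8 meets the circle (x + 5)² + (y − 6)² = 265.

(−2, −10) and (11, 3)

Substitute y = x − 8:
2x² − 18x − 44 = 0  ⟹  x² − 9x − 22 = 0
x = 11 or x = −2, giving (11, 3) and (−2, −10).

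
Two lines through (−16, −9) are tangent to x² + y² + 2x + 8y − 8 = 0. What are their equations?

A line y − (−9) = m(x − (−16)) is tangent when its distance from (−1, −4) is 5:
(15m − (5))² = 25(m² + 1)
4m² − 3m = 0, so m = 0 or m = 3/4.
With m = 0: y = −9. With m = 3/4: 3x − 4y = −12.

y = −9 and 3x − 4y = −12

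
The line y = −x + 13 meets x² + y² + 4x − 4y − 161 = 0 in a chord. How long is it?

13√2

The distance from (−2, 2) to the line is 13/√2, and r² = 169.
Chord = 2√(r² − d²) = 2·√(169/2) = 13√2.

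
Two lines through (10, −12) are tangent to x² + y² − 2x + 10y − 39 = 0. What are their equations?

Write the tangent as mx − y + (−12 − m·(10)) = 0 and set its distance from the centre to √65:
(−9m − (7))² = 65(m² + 1)
8m² + 63m − 8 = 0, so m = −8 or m = 1/8.
With m = −8: 8x + y = 68. With m = 1/8: x − 8y = 106.

8x + y = 68 and x − 8y = 106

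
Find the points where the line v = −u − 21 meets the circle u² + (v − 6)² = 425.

Express v = −u − 21 and substitute into the circle:
2u² + 54u + 304 = 0  ⟹  u² + 27u + 152 = 0
u = −8 or u = −19, giving (−8, −13) and (−19, −2).

(−19, −2) and (−8, −13)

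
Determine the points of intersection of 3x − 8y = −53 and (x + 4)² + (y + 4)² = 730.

(−31, −5) and (17, 13)

Express y = (53 + 3x)/8 and substitute into the circle:
73x² + 1022x − 38471 = 0  ⟹  x² + 14x − 527 = 0
x = 17 or x = −31, giving (17, 13) and (−31, −5).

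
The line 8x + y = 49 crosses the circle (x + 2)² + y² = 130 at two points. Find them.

Substitute y = −8x + 49:
65x² − 780x + 2275 = 0  ⟹  x² − 12x + 35 = 0
x = 7 or x = 5, giving (7, −7) and (5, 9).

(5, 9) and (7, −7)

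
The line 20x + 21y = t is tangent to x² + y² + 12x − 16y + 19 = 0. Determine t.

t = −213 or t = 309

Tangency holds when the distance from the centre (−6, 8) to the line equals the radius 9:
|20·(−6) + 21·8 − t| / √841 = 9
|t − (48)| = 9·29, so t = 309 or t = −213.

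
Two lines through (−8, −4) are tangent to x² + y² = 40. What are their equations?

Write the tangent as mx − y + (−4 − m·(−8)) = 0 and set its distance from the centre to 2√10:
[m·(8) − (4)]² = 40(m² + 1)
3m² − 8m − 3 = 0, so m = 3 or m = −1/3.
With m = 3: 3x − y = −20. With m = −1/3: x + 3y = −20.

3x − y = −20 and x + 3y = −20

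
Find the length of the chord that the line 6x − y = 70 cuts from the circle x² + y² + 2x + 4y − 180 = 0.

2√37

The distance from (−1, −2) to the line is 74/√37, and r² = 185.
Half the chord is √(r² − d²) = √(37), so the full chord is 2√37.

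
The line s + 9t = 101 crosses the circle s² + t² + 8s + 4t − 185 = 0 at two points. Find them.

Substitute t = (101 − s)/9:
82s² + 410s − 1148 = 0  ⟹  s² + 5s − 14 = 0
s = 2 or s = −7, giving (2, 11) and (−7, 12).

(−7, 12) and (2, 11)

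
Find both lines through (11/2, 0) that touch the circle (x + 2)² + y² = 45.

Write the tangent as mx − y + (0 − m·(11/2)) = 0 and set its distance from the centre to 3√5:
[m·(−15/2) − (0)]² = 45(m² + 1)
m² − 4 = 0, so m = −2 or m = 2.
With m = −2: 2x + y = 11. With m = 2: 2x − y = 11.

2x + y = 11 and 2x − y = 11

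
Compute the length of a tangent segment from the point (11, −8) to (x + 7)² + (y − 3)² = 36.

√409

Centre (−7, 3), r² = 36. |PO|² = (18)² + (−11)² = 445.
The tangent meets the radius at right angles, so tangent² = |PO|² − r² = 445 − 36 = 409.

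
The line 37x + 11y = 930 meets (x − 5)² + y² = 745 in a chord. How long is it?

Centre (5, 0), r² = 745. Perpendicular distance d from centre to line = |−745| / √1490 = 745/√1490.
Chord = 2√(r² − d²) = 2·√(745/2) = √1490.

√1490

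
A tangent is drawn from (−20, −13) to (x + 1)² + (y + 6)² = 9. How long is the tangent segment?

√401

With centre O = (−1, −6), |OP|² = 410 and r² = 9.
Power of the point: PT² = |PO|² − r² = 401, so PT = √401.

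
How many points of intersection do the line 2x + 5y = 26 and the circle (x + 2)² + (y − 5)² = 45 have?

2

Centre (−2, 5), r² = 45. Distance² from centre to line = (−5)²/29 = 25/29.
Since d² < r², the line cuts the circle twice.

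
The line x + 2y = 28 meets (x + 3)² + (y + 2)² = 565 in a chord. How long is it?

16√5

The distance from (−3, −2) to the line is 35/√5, and r² = 565.
Chord = 2√(r² − d²) = 2·√(320) = 16√5.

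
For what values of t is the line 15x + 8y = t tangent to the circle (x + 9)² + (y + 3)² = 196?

Tangency holds when the distance from the centre (−9, −3) to the line equals the radius 14:
|15·(−9) + 8·(−3) − t| / √289 = 14
|t − (−159)| = 14·17, so t = 79 or t = −397.

t = −397 or t = 79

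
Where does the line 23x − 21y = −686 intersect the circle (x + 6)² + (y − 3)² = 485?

(−28, 2) and (−7, 25)

Substitute y = (686 + 23x)/21:
970x² + 33950x + 190120 = 0  ⟹  x² + 35x + 196 = 0
x = −7 or x = −28, giving (−7, 25) and (−28, 2).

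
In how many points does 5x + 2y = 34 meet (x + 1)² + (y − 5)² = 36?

Substituting the line into the circle gives 29x² − 232x + 436 = 0.
Discriminant = (−232)² − 4·29·(436) = 3248 > 0.
Two real roots: the line is a secant.

2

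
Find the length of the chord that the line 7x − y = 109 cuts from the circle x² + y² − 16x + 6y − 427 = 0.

30√2

From the line, y = 7x − 109. Substituting:
50x² − 1500x + 10800 = 0  ⟹  x² − 30x + 216 = 0
x = 18 or x = 12, giving (18, 17) and (12, −25).
|(18, 17) − (12, −25)| = √((6)² + (42)²) = 30√2.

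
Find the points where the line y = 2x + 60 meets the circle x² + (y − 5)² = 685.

(−26, 8) and (−18, 24)

From the line, y = 2x + 60. Substituting:
5x² + 220x + 2340 = 0  ⟹  x² + 44x + 468 = 0
x = −18 or x = −26, giving (−18, 24) and (−26, 8).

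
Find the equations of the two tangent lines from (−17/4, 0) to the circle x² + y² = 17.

4x + y = −17 and 4x − y = −17

A line y − (0) = m(x − (−17/4)) is tangent when its distance from (0, 0) is √17:
[m·(17/4) − (0)]² = 17(m² + 1)
m² − 16 = 0, so m = −4 or m = 4.
With m = −4: 4x + y = −17. With m = 4: 4x − y = −17.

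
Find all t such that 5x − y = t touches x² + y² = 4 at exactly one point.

For a tangent, require d(centre, line) = r = 2.
|5·0 − 1·0 − t| / √26 = 2
|t| = 2√26.

t = ±2√26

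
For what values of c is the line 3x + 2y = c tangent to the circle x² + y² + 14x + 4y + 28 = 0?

c = −25 ± 5√13

For a tangent, require d(centre, line) = r = 5.
|3·(−7) + 2·(−2) − c| / √13 = 5
|c − (−25)| = 5√13.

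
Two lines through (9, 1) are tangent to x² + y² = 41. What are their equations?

5x − 4y = 41 and 4x + 5y = 41

Write the tangent as mx − y + (1 − m·(9)) = 0 and set its distance from the centre to √41:
(−9m − (−1))² = 41(m² + 1)
20m² − 9m − 20 = 0, so m = 5/4 or m = −4/5.
Through (9, 1) these give 5x − 4y = 41 and 4x + 5y = 41.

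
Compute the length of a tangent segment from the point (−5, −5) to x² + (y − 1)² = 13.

With centre O = (0, 1), |OP|² = 61 and r² = 13.
The tangent meets the radius at right angles, so tangent² = |PO|² − r² = 61 − 13 = 48.

4√3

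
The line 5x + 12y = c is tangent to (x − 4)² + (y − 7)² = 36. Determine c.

The line touches the circle iff its distance from (4, 7) is 6:
|5·4 + 12·7 − c| / √169 = 6
|c − (104)| = 6·13, so c = 182 or c = 26.

c = 26 or c = 182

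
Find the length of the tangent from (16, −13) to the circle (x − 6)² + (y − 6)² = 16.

With centre O = (6, 6), |OP|² = 461 and r² = 16.
The tangent meets the radius at right angles, so tangent² = |PO|² − r² = 461 − 16 = 445.

√445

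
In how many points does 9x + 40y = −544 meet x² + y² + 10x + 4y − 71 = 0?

0

Substituting the line into the circle gives 1681x² + 24352x + 95296 = 0.
Δ = 593019904 − 640770304 = −47750400.
No real roots: the line does not meet the circle.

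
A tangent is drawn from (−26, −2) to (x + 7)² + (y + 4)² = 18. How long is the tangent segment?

With centre O = (−7, −4), |OP|² = 365 and r² = 18.
The tangent meets the radius at right angles, so tangent² = |PO|² − r² = 365 − 18 = 347.

√347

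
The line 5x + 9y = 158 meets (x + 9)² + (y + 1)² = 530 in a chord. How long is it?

Centre (−9, −1), r² = 530. Perpendicular distance d from centre to line = |−212| / √106 = 212/√106.
Chord = 2√(r² − d²) = 2·√(106) = 2√106.

2√106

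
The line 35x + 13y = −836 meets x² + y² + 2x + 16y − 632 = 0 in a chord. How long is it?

Substitute y = (−836 − 35x)/13:
1394x² + 51578x + 418200 = 0  ⟹  x² + 37x + 300 = 0
x = −12 or x = −25, giving (−12, −32) and (−25, 3).
Chord length = distance between (−12, −32) and (−25, 3) = √1394 = √1394.

√1394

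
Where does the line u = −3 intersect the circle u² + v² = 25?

(−3, −4) and (−3, 4)

The line gives u = −3. Substituting into the circle:
v² − 16 = 0
v = 4 or v = −4, giving (−3, 4) and (−3, −4).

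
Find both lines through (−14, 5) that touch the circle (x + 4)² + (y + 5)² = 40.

Write the tangent as mx − y + (5 − m·(−14)) = 0 and set its distance from the centre to 2√10:
[m·(10) − (−10)]² = 40(m² + 1)
3m² + 10m + 3 = 0, so m = −1/3 or m = −3.
Through (−14, 5) these give x + 3y = 1 and 3x + y = −37.

x + 3y = 1 and 3x + y = −37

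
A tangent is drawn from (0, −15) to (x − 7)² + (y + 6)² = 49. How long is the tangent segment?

The centre is (7, −6) and r = 7. The square of the distance from P to the centre is 49 + 81 = 130.
The tangent meets the radius at right angles, so tangent² = |PO|² − r² = 130 − 49 = 81.

9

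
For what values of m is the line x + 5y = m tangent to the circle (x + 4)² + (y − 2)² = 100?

m = 6 ± 10√26

Tangency holds when the distance from the centre (−4, 2) to the line equals the radius 10:
|1·(−4) + 5·2 − m| / √26 = 10
|m − (6)| = 10√26.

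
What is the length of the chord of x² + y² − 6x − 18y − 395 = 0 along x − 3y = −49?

13√10

The distance from (3, 9) to the line is 25/√10, and r² = 485.
Half the chord is √(r² − d²) = √(845/2), so the full chord is 13√10.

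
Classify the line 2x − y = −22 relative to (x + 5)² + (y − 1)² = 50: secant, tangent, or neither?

Substituting the line into the circle gives 5x² + 94x + 416 = 0.
Δ = 8836 − 8320 = 516.
Two real roots: the line is a secant.

secant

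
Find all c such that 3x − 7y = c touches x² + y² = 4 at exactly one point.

Tangency holds when the distance from the centre (0, 0) to the line equals the radius 2:
|3·0 − 7·0 − c| / √58 = 2
|c| = 2√58.

c = ±2√58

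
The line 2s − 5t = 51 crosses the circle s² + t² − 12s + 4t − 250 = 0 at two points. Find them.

Substitute t = (−51 + 2s)/5:
29s² − 464s − 4669 = 0  ⟹  s² − 16s − 161 = 0
s = 23 or s = −7, giving (23, −1) and (−7, −13).

(−7, −13) and (23, −1)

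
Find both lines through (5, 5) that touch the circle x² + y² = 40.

3x + y = 20 and x + 3y = 20

A line y − (5) = m(x − (5)) is tangent when its distance from (0, 0) is 2√10:
(−5m − (−5))² = 40(m² + 1)
3m² + 10m + 3 = 0, so m = −3 or m = −1/3.
With m = −3: 3x + y = 20. With m = −1/3: x + 3y = 20.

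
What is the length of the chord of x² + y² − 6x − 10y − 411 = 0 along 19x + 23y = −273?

√890

The distance from (3, 5) to the line is 445/√890, and r² = 445.
Half the chord is √(r² − d²) = √(445/2), so the full chord is √890.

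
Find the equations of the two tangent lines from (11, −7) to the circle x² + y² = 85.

2x − 9y = 85 and 9x + 2y = 85

A line y − (−7) = m(x − (11)) is tangent when its distance from (0, 0) is √85:
(−11m − (7))² = 85(m² + 1)
18m² + 77m − 18 = 0, so m = 2/9 or m = −9/2.
With m = 2/9: 2x − 9y = 85. With m = −9/2: 9x + 2y = 85.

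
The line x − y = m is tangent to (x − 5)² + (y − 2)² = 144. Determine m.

m = 3 ± 12√2

Tangency holds when the distance from the centre (5, 2) to the line equals the radius 12:
|1·5 − 1·2 − m| / √2 = 12
|m − (3)| = 12√2.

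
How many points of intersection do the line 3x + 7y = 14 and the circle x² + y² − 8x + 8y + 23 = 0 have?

Substituting the line into the circle gives 58x² − 644x + 2107 = 0.
Discriminant = (−644)² − 4·58·(2107) = −74088 < 0.
No real roots: the line does not meet the circle.

0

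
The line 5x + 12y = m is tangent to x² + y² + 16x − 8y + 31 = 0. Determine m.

For a tangent, require d(centre, line) = r = 7.
|5·(−8) + 12·4 − m| / √169 = 7
|m − (8)| = 7·13, so m = 99 or m = −83.

m = −83 or m = 99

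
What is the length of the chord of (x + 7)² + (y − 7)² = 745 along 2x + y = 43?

14√5

Centre (−7, 7), r² = 745. Perpendicular distance d from centre to line = |−50| / √5 = 50/√5.
Chord = 2√(r² − d²) = 2·√(245) = 14√5.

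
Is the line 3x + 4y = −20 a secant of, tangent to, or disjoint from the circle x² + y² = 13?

disjoint

Centre (0, 0), r² = 13. Distance² from centre to line = (20)²/25 = 16.
Since d² > r², the line lies outside the circle.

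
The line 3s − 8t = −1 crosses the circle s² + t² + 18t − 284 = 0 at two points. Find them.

(−19, −7) and (13, 5)

Express t = (1 + 3s)/8 and substitute into the circle:
73s² + 438s − 18031 = 0  ⟹  s² + 6s − 247 = 0
s = 13 or s = −19, giving (13, 5) and (−19, −7).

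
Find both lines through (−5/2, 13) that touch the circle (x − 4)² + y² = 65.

Let a tangent through (−5/2, 13) have slope m. Its distance from (4, 0) must equal √65:
(13/2m − (−13))² = 65(m² + 1)
7m² − 52m − 32 = 0, so m = 8 or m = −4/7.
With m = 8: 8x − y = −33. With m = −4/7: 4x + 7y = 81.

8x − y = −33 and 4x + 7y = 81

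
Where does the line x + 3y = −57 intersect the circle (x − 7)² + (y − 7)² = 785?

From the line, y = (−57 − x)/3. Substituting:
10x² + 30x − 540 = 0  ⟹  x² + 3x − 54 = 0
x = 6 or x = −9, giving (6, −21) and (−9, −16).

(−9, −16) and (6, −21)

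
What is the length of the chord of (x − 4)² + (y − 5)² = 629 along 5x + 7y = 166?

5√74

The distance from (4, 5) to the line is 111/√74, and r² = 629.
Chord = 2√(r² − d²) = 2·√(925/2) = 5√74.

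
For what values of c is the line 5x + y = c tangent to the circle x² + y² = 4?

The line touches the circle iff its distance from (0, 0) is 2:
|5·0 + 1·0 − c| / √26 = 2
|c| = 2√26.

c = ±2√26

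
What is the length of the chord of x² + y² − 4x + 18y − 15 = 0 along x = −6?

12

Centre (2, −9), r² = 100. Perpendicular distance d from centre to line = |8| / √1 = 8.
Chord = 2√(r² − d²) = 2·√(36) = 12.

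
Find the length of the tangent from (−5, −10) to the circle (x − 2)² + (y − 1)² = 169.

1

Centre (2, 1), r² = 169. |PO|² = (−7)² + (−11)² = 170.
The tangent meets the radius at right angles, so tangent² = |PO|² − r² = 170 − 169 = 1.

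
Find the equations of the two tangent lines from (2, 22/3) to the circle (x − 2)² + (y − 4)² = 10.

x + 3y = 24 and x − 3y = −20

A line y − (22/3) = m(x − (2)) is tangent when its distance from (2, 4) is √10:
(0m − (−10/3))² = 10(m² + 1)
9m² − 1 = 0, so m = −1/3 or m = 1/3.
With m = −1/3: x + 3y = 24. With m = 1/3: x − 3y = −20.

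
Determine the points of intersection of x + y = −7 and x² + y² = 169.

Substitute y = −x − 7:
2x² + 14x − 120 = 0  ⟹  x² + 7x − 60 = 0
x = 5 or x = −12, giving (5, −12) and (−12, 5).

(−12, 5) and (5, −12)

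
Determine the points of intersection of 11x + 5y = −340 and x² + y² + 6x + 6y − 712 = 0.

(−30, −2) and (−20, −24)

From the line, y = (−340 − 11x)/5. Substituting:
146x² + 7300x + 87600 = 0  ⟹  x² + 50x + 600 = 0
x = −20 or x = −30, giving (−20, −24) and (−30, −2).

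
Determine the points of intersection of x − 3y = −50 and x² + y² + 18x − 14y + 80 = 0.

(−14, 12) and (−8, 14)

Express y = (50 + x)/3 and substitute into the circle:
10x² + 220x + 1120 = 0  ⟹  x² + 22x + 112 = 0
x = −8 or x = −14, giving (−8, 14) and (−14, 12).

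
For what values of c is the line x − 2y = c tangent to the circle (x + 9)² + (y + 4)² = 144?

Tangency holds when the distance from the centre (−9, −4) to the line equals the radius 12:
|1·(−9) − 2·(−4) − c| / √5 = 12
|c − (−1)| = 12√5.

c = −1 ± 12√5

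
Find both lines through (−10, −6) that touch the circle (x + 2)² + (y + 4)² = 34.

5x − 3y = −32 and 3x + 5y = −60

Let a tangent through (−10, −6) have slope m. Its distance from (−2, −4) must equal √34:
[m·(8) − (2)]² = 34(m² + 1)
15m² − 16m − 15 = 0, so m = 5/3 or m = −3/5.
With m = 5/3: 5x − 3y = −32. With m = −3/5: 3x + 5y = −60.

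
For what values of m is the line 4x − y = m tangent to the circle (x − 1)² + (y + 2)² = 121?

m = 6 ± 11√17

For a tangent, require d(centre, line) = r = 11.
|4·1 − 1·(−2) − m| / √17 = 11
|m − (6)| = 11√17.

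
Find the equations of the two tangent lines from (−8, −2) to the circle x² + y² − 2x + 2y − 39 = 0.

Write the tangent as mx − y + (−2 − m·(−8)) = 0 and set its distance from the centre to √41:
[m·(9) − (1)]² = 41(m² + 1)
20m² − 9m − 20 = 0, so m = −4/5 or m = 5/4.
With m = −4/5: 4x + 5y = −42. With m = 5/4: 5x − 4y = −32.

4x + 5y = −42 and 5x − 4y = −32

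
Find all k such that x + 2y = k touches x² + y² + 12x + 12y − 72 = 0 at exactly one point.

The line touches the circle iff its distance from (−6, −6) is 12:
|1·(−6) + 2·(−6) − k| / √5 = 12
|k − (−18)| = 12√5.

k = −18 ± 12√5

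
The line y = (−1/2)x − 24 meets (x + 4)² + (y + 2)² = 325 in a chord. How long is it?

2√5

Centre (−4, −2), r² = 325. Perpendicular distance d from centre to line = |40| / √5 = 40/√5.
Half the chord is √(r² − d²) = √(5), so the full chord is 2√5.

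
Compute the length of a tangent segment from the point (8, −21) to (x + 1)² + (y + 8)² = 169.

9

With centre O = (−1, −8), |OP|² = 250 and r² = 169.
By the tangent–radius right angle, tangent length = √(|PO|² − r²) = √81 = 9.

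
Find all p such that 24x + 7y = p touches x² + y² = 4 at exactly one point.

The line touches the circle iff its distance from (0, 0) is 2:
|24·0 + 7·0 − p| / √625 = 2
|p| = 2·25, so p = 50 or p = −50.

p = −50 or p = 50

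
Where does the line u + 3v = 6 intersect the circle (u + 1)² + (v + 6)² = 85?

(−3, 3) and (6, 0)

From the line, v = (6 − u)/3. Substituting:
10u² − 30u − 180 = 0  ⟹  u² − 3u − 18 = 0
u = 6 or u = −3, giving (6, 0) and (−3, 3).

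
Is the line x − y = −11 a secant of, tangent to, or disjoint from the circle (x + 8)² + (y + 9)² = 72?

tangent

Substituting the line into the circle gives 2x² + 56x + 392 = 0.
Δ = 3136 − 3136 = 0.
A repeated root: the line is tangent.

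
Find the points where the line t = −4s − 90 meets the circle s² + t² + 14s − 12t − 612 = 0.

Substitute t = −4s − 90:
17s² + 782s + 8568 = 0  ⟹  s² + 46s + 504 = 0
s = −18 or s = −28, giving (−18, −18) and (−28, 22).

(−28, 22) and (−18, −18)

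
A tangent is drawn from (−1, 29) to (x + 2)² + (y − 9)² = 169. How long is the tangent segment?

2√58

With centre O = (−2, 9), |OP|² = 401 and r² = 169.
Power of the point: PT² = |PO|² − r² = 232, so PT = 2√58.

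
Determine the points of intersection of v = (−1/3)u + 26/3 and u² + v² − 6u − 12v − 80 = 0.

(−7, 11) and (14, 4)

Substitute v = (26 − u)/3:
10u² − 70u − 980 = 0  ⟹  u² − 7u − 98 = 0
u = 14 or u = −7, giving (14, 4) and (−7, 11).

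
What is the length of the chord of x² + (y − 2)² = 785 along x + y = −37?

7√2

The distance from (0, 2) to the line is 39/√2, and r² = 785.
Chord = 2√(r² − d²) = 2·√(49/2) = 7√2.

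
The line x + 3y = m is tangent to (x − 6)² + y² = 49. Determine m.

m = 6 ± 7√10

Tangency holds when the distance from the centre (6, 0) to the line equals the radius 7:
|1·6 + 3·0 − m| / √10 = 7
|m − (6)| = 7√10.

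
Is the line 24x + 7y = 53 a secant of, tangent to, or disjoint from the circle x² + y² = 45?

d² = (24·0 + 7·0 − (53))²/625 = 2809/625; r² = 45.
Since d² < r², the line cuts the circle twice.

secant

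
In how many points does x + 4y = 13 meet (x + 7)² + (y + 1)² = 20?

d² = (1·(−7) + 4·(−1) − (13))²/17 = 576/17; r² = 20.
Since d² > r², the line lies outside the circle.

0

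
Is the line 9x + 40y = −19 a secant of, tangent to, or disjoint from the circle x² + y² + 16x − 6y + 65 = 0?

Substituting the line into the circle gives 1681x² + 28102x + 108921 = 0.
Δ = 789722404 − 732384804 = 57337600.
Two real roots: the line is a secant.

secant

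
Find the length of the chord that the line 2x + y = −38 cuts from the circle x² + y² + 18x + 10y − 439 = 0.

Express y = −2x − 38 and substitute into the circle:
5x² + 150x + 625 = 0  ⟹  x² + 30x + 125 = 0
x = −5 or x = −25, giving (−5, −28) and (−25, 12).
|(−5, −28) − (−25, 12)| = √((20)² + (−40)²) = 20√5.

20√5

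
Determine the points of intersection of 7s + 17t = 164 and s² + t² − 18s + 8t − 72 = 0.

(4, 8) and (21, 1)

Substitute t = (164 − 7s)/17:
338s² − 8450s + 28392 = 0  ⟹  s² − 25s + 84 = 0
s = 21 or s = 4, giving (21, 1) and (4, 8).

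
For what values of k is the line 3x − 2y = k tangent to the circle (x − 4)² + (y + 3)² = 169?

k = 18 ± 13√13

The line touches the circle iff its distance from (4, −3) is 13:
|3·4 − 2·(−3) − k| / √13 = 13
|k − (18)| = 13√13.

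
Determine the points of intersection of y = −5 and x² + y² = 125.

(−10, −5) and (10, −5)

Express y = −5 and substitute into the circle:
x² − 100 = 0
x = 10 or x = −10, giving (10, −5) and (−10, −5).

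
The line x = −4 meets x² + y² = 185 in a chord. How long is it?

The line gives x = −4. Substituting into the circle:
y² − 169 = 0
y = 13 or y = −13, giving (−4, 13) and (−4, −13).
|(−4, 13) − (−4, −13)| = √((0)² + (26)²) = 26.

26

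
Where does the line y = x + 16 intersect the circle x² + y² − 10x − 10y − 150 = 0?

Express y = x + 16 and substitute into the circle:
2x² + 12x − 54 = 0  ⟹  x² + 6x − 27 = 0
x = 3 or x = −9, giving (3, 19) and (−9, 7).

(−9, 7) and (3, 19)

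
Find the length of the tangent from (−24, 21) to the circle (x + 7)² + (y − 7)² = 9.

2√119

With centre O = (−7, 7), |OP|² = 485 and r² = 9.
Power of the point: PT² = |PO|² − r² = 476, so PT = 2√119.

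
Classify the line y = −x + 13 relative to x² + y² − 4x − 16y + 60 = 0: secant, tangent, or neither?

secant

d² = (1·2 + 1·8 − (13))²/2 = 9/2; r² = 8.
Since d² < r², the line cuts the circle twice.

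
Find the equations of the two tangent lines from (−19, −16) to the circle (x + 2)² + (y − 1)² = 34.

A line y − (−16) = m(x − (−19)) is tangent when its distance from (−2, 1) is √34:
(17m − (17))² = 34(m² + 1)
15m² − 34m + 15 = 0, so m = 5/3 or m = 3/5.
With m = 5/3: 5x − 3y = −47. With m = 3/5: 3x − 5y = 23.

5x − 3y = −47 and 3x − 5y = 23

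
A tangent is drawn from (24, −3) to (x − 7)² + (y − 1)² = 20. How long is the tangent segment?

√285

With centre O = (7, 1), |OP|² = 305 and r² = 20.
Power of the point: PT² = |PO|² − r² = 285, so PT = √285.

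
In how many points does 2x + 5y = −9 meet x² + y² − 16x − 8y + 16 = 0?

0

d² = (2·8 + 5·4 − (−9))²/29 = 2025/29; r² = 64.
Since d² > r², the line lies outside the circle.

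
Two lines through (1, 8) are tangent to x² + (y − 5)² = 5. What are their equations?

A line y − (8) = m(x − (1)) is tangent when its distance from (0, 5) is √5:
[m·(−1) − (−3)]² = 5(m² + 1)
2m² + 3m − 2 = 0, so m = 1/2 or m = −2.
Through (1, 8) these give x − 2y = −15 and 2x + y = 10.

x − 2y = −15 and 2x + y = 10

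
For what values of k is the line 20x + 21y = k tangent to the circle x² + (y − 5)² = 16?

k = −11 or k = 221

The line touches the circle iff its distance from (0, 5) is 4:
|20·0 + 21·5 − k| / √841 = 4
|k − (105)| = 4·29, so k = 221 or k = −11.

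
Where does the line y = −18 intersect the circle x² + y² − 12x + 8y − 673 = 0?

From the line, y = −18. Substituting:
x² − 12x − 493 = 0
x = 29 or x = −17, giving (29, −18) and (−17, −18).

(−17, −18) and (29, −18)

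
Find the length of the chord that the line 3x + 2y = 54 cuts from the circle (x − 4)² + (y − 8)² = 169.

6√13

Substitute y = (54 − 3x)/2:
13x² − 260x + 832 = 0  ⟹  x² − 20x + 64 = 0
x = 16 or x = 4, giving (16, 3) and (4, 21).
|(16, 3) − (4, 21)| = √((12)² + (−18)²) = 6√13.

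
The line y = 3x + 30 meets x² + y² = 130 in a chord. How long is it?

4√10

From the line, y = 3x + 30. Substituting:
10x² + 180x + 770 = 0  ⟹  x² + 18x + 77 = 0
x = −7 or x = −11, giving (−7, 9) and (−11, −3).
|(−7, 9) − (−11, −3)| = √((4)² + (12)²) = 4√10.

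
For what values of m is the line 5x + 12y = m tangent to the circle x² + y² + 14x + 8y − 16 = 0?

m = −200 or m = 34

Tangency holds when the distance from the centre (−7, −4) to the line equals the radius 9:
|5·(−7) + 12·(−4) − m| / √169 = 9
|m − (−83)| = 9·13, so m = 34 or m = −200.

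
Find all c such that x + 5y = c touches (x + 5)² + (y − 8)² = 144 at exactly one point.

c = 35 ± 12√26

The line touches the circle iff its distance from (−5, 8) is 12:
|1·(−5) + 5·8 − c| / √26 = 12
|c − (35)| = 12√26.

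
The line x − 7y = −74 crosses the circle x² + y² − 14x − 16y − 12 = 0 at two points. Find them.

Express y = (74 + x)/7 and substitute into the circle:
50x² − 650x − 3400 = 0  ⟹  x² − 13x − 68 = 0
x = 17 or x = −4, giving (17, 13) and (−4, 10).

(−4, 10) and (17, 13)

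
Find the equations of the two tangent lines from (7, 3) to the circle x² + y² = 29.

A line y − (3) = m(x − (7)) is tangent when its distance from (0, 0) is √29:
[m·(−7) − (−3)]² = 29(m² + 1)
10m² − 21m − 10 = 0, so m = 5/2 or m = −2/5.
Through (7, 3) these give 5x − 2y = 29 and 2x + 5y = 29.

5x − 2y = 29 and 2x + 5y = 29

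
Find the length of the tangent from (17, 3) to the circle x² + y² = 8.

Centre (0, 0), r² = 8. |PO|² = (17)² + (3)² = 298.
The tangent meets the radius at right angles, so tangent² = |PO|² − r² = 298 − 8 = 290.

√290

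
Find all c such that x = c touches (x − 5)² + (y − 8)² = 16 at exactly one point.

Tangency holds when the distance from the centre (5, 8) to the line equals the radius 4:
|1·5 + 0·8 − c| / √1 = 4
|c − (5)| = 4, so c = 9 or c = 1.

c = 1 or c = 9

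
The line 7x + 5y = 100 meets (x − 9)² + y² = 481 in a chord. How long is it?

From the line, y = (100 − 7x)/5. Substituting:
74x² − 1850x = 0  ⟹  x² − 25x = 0
x = 25 or x = 0, giving (25, −15) and (0, 20).
|(25, −15) − (0, 20)| = √((25)² + (−35)²) = 5√74.

5√74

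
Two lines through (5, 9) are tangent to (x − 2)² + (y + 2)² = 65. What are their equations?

A line y − (9) = m(x − (5)) is tangent when its distance from (2, −2) is √65:
[m·(−3) − (−11)]² = 65(m² + 1)
28m² + 33m − 28 = 0, so m = 4/7 or m = −7/4.
With m = 4/7: 4x − 7y = −43. With m = −7/4: 7x + 4y = 71.

4x − 7y = −43 and 7x + 4y = 71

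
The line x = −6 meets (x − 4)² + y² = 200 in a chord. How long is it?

The distance from (4, 0) to the line is 10, and r² = 200.
Chord = 2√(r² − d²) = 2·√(100) = 20.

20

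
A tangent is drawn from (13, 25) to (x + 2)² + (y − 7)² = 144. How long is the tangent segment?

9√5

Centre (−2, 7), r² = 144. |PO|² = (15)² + (18)² = 549.
The tangent meets the radius at right angles, so tangent² = |PO|² − r² = 549 − 144 = 405.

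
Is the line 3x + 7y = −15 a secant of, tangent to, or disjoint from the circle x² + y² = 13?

secant

Substituting the line into the circle gives 58x² + 90x − 412 = 0.
Discriminant = (90)² − 4·58·(−412) = 103684 > 0.
Two real roots: the line is a secant.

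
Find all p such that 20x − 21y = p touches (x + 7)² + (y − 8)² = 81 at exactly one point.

p = −569 or p = −47

For a tangent, require d(centre, line) = r = 9.
|20·(−7) − 21·8 − p| / √841 = 9
|p − (−308)| = 9·29, so p = −47 or p = −569.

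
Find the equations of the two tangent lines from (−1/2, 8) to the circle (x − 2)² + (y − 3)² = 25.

4x − 3y = −26 and y = 8

A line y − (8) = m(x − (−1/2)) is tangent when its distance from (2, 3) is 5:
(5/2m − (−5))² = 25(m² + 1)
3m² − 4m = 0, so m = 4/3 or m = 0.
With m = 4/3: 4x − 3y = −26. With m = 0: y = 8.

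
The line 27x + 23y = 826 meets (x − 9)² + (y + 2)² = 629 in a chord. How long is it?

√1258

The distance from (9, −2) to the line is 629/√1258, and r² = 629.
Half the chord is √(r² − d²) = √(629/2), so the full chord is √1258.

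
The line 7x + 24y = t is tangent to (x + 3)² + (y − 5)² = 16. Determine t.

For a tangent, require d(centre, line) = r = 4.
|7·(−3) + 24·5 − t| / √625 = 4
|t − (99)| = 4·25, so t = 199 or t = −1.

t = −1 or t = 199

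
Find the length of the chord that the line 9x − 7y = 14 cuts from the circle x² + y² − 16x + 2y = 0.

√130

Centre (8, −1), r² = 65. Perpendicular distance d from centre to line = |65| / √130 = 65/√130.
Half the chord is √(r² − d²) = √(65/2), so the full chord is √130.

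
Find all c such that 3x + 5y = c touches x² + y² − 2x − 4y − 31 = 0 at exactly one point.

For a tangent, require d(centre, line) = r = 6.
|3·1 + 5·2 − c| / √34 = 6
|c − (13)| = 6√34.

c = 13 ± 6√34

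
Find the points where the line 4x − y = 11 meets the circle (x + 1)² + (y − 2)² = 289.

Express y = 4x − 11 and substitute into the circle:
17x² − 102x − 119 = 0  ⟹  x² − 6x − 7 = 0
x = 7 or x = −1, giving (7, 17) and (−1, −15).

(−1, −15) and (7, 17)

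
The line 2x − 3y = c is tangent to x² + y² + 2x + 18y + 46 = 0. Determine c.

c = 25 ± 6√13

The line touches the circle iff its distance from (−1, −9) is 6:
|2·(−1) − 3·(−9) − c| / √13 = 6
|c − (25)| = 6√13.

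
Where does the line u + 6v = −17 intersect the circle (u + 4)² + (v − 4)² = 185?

Express v = (−17 − u)/6 and substitute into the circle:
37u² + 370u − 4403 = 0  ⟹  u² + 10u − 119 = 0
u = 7 or u = −17, giving (7, −4) and (−17, 0).

(−17, 0) and (7, −4)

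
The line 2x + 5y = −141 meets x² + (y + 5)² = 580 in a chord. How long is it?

From the line, y = (−141 − 2x)/5. Substituting:
29x² + 464x − 1044 = 0  ⟹  x² + 16x − 36 = 0
x = 2 or x = −18, giving (2, −29) and (−18, −21).
|(2, −29) − (−18, −21)| = √((20)² + (−8)²) = 4√29.

4√29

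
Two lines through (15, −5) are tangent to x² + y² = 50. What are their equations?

x + y = 10 and x − 7y = 50

Write the tangent as mx − y + (−5 − m·(15)) = 0 and set its distance from the centre to 5√2:
(−15m − (5))² = 50(m² + 1)
7m² + 6m − 1 = 0, so m = −1 or m = 1/7.
With m = −1: x + y = 10. With m = 1/7: x − 7y = 50.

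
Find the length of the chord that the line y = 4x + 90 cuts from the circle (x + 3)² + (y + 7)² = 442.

2√17

Express y = 4x + 90 and substitute into the circle:
17x² + 782x + 8976 = 0  ⟹  x² + 46x + 528 = 0
x = −22 or x = −24, giving (−22, 2) and (−24, −6).
Chord length = distance between (−22, 2) and (−24, −6) = √68 = 2√17.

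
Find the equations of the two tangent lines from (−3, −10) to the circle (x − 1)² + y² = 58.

7x + 3y = −51 and 3x − 7y = 61

Write the tangent as mx − y + (−10 − m·(−3)) = 0 and set its distance from the centre to √58:
(4m − (10))² = 58(m² + 1)
21m² + 40m − 21 = 0, so m = −7/3 or m = 3/7.
Through (−3, −10) these give 7x + 3y = −51 and 3x − 7y = 61.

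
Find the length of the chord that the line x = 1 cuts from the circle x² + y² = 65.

16

The line gives x = 1. Substituting into the circle:
y² − 64 = 0
y = 8 or y = −8, giving (1, 8) and (1, −8).
Chord length = distance between (1, 8) and (1, −8) = √256 = 16.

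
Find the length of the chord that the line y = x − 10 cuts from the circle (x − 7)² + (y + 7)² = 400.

28√2

Centre (7, −7), r² = 400. Perpendicular distance d from centre to line = |4| / √2 = 4/√2.
Chord = 2√(r² − d²) = 2·√(392) = 28√2.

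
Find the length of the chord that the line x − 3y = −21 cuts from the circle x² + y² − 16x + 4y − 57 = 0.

√10

Centre (8, −2), r² = 125. Perpendicular distance d from centre to line = |35| / √10 = 35/√10.
Half the chord is √(r² − d²) = √(5/2), so the full chord is √10.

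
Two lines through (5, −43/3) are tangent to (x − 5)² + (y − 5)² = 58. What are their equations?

7x − 3y = 78 and 7x + 3y = −8

A line y − (−43/3) = m(x − (5)) is tangent when its distance from (5, 5) is √58:
[m·(0) − (58/3)]² = 58(m² + 1)
9m² − 49 = 0, so m = 7/3 or m = −7/3.
Through (5, −43/3) these give 7x − 3y = 78 and 7x + 3y = −8.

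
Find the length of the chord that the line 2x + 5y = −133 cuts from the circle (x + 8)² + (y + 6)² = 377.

From the line, y = (−133 − 2x)/5. Substituting:
29x² + 812x + 2784 = 0  ⟹  x² + 28x + 96 = 0
x = −4 or x = −24, giving (−4, −25) and (−24, −17).
|(−4, −25) − (−24, −17)| = √((20)² + (−8)²) = 4√29.

4√29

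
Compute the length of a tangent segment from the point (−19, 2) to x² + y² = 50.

3√35

With centre O = (0, 0), |OP|² = 365 and r² = 50.
Power of the point: PT² = |PO|² − r² = 315, so PT = 3√35.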